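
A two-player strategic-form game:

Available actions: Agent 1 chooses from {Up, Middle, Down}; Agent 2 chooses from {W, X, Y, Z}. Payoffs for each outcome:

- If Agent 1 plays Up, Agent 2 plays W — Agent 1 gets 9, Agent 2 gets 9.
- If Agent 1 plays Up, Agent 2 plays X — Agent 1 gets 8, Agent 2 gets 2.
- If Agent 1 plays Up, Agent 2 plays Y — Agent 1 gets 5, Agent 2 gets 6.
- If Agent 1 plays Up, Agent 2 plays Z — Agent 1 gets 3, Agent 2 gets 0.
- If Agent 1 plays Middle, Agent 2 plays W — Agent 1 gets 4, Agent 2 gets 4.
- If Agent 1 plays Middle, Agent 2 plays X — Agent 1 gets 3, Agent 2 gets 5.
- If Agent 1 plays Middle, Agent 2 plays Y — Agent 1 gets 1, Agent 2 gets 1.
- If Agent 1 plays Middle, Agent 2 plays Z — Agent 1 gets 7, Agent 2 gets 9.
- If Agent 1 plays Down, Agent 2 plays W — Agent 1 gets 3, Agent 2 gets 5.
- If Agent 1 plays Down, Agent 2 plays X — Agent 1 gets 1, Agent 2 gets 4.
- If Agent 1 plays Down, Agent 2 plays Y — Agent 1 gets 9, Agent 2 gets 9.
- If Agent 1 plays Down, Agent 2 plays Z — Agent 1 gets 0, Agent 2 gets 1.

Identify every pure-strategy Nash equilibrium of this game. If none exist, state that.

(Up, W), (Middle, Z), (Down, Y)

Agent 1 against W: payoffs 9, 4, 3 → best response Up.
Agent 1 against X: payoffs 8, 3, 1 → best response Up.
Agent 1 against Y: payoffs 5, 1, 9 → best response Down.
Agent 1 against Z: payoffs 3, 7, 0 → best response Middle.
Agent 2 against Up: payoffs 9, 2, 6, 0 → best response W.
Agent 2 against Middle: payoffs 4, 5, 1, 9 → best response Z.
Agent 2 against Down: payoffs 5, 4, 9, 1 → best response Y.
Mutual best responses: (Up, W); (Middle, Z); (Down, Y).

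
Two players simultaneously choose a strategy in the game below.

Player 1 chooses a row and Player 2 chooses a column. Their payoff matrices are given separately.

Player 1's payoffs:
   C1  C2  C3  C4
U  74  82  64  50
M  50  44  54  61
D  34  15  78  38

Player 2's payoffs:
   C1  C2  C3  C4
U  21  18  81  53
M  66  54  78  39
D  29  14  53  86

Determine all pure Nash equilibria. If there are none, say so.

There is no pure-strategy Nash equilibrium.

Check each profile: it is a Nash equilibrium iff no player can strictly gain by switching unilaterally.
(U, C1): Player 2 can switch to C3 (21 → 81). Not NE.
(U, C2): Player 2 can switch to C1 (18 → 21). Not NE.
(U, C3): Player 1 can switch to D (64 → 78). Not NE.
(U, C4): Player 1 can switch to M (50 → 61). Not NE.
(M, C1): Player 1 can switch to U (50 → 74). Not NE.
(M, C2): Player 1 can switch to U (44 → 82). Not NE.
(M, C3): Player 1 can switch to U (54 → 64). Not NE.
(M, C4): Player 2 can switch to C1 (39 → 66). Not NE.
(D, C1): Player 1 can switch to U (34 → 74). Not NE.
(D, C2): Player 1 can switch to U (15 → 82). Not NE.
(D, C3): Player 2 can switch to C4 (53 → 86). Not NE.
(D, C4): Player 1 can switch to U (38 → 50). Not NE.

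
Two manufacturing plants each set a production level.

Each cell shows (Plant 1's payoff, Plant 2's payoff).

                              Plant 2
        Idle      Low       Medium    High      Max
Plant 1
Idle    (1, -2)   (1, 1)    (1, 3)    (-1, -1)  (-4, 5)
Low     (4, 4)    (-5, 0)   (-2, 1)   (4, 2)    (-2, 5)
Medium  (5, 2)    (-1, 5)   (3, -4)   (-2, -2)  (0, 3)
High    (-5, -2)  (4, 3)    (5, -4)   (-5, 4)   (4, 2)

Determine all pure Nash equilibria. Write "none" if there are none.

This game has no pure Nash equilibrium.

Check each profile: it is a Nash equilibrium iff no player can strictly gain by switching unilaterally.
(Idle, Idle): Plant 1 can switch to Low (1 → 4). Not NE.
(Idle, Low): Plant 1 can switch to High (1 → 4). Not NE.
(Idle, Medium): Plant 1 can switch to Medium (1 → 3). Not NE.
(Idle, High): Plant 1 can switch to Low (-1 → 4). Not NE.
(Idle, Max): Plant 1 can switch to Low (-4 → -2). Not NE.
(Low, Idle): Plant 1 can switch to Medium (4 → 5). Not NE.
(Low, Low): Plant 1 can switch to Idle (-5 → 1). Not NE.
(Low, Medium): Plant 1 can switch to Idle (-2 → 1). Not NE.
(Low, High): Plant 2 can switch to Idle (2 → 4). Not NE.
(Low, Max): Plant 1 can switch to Medium (-2 → 0). Not NE.
(The remaining 10 profiles each have a profitable deviation by the same check.)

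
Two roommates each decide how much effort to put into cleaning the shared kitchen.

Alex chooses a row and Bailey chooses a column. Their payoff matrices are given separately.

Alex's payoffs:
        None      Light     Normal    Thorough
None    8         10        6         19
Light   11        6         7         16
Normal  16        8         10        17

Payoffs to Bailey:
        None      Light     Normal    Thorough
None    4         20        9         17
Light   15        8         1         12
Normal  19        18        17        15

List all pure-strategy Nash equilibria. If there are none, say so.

The pure Nash equilibria are (None, Light); (Normal, None).

Alex against None: payoffs 8, 11, 16 → best response Normal.
Alex against Light: payoffs 10, 6, 8 → best response None.
Alex against Normal: payoffs 6, 7, 10 → best response Normal.
Alex against Thorough: payoffs 19, 16, 17 → best response None.
Bailey against None: payoffs 4, 20, 9, 17 → best response Light.
Bailey against Light: payoffs 15, 8, 1, 12 → best response None.
Bailey against Normal: payoffs 19, 18, 17, 15 → best response None.
Mutual best responses: (None, Light); (Normal, None).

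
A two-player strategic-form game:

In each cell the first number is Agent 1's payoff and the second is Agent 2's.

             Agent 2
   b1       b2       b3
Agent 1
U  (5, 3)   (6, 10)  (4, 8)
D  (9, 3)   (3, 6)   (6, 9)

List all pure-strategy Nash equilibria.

The pure Nash equilibria are (U, b2) and (D, b3).

Mark each player's best response to every combination of opponents' strategies; a profile where every player is best-responding is a pure Nash equilibrium.
Agent 1 against b1: payoffs 5, 9 → best response D.
Agent 1 against b2: payoffs 6, 3 → best response U.
Agent 1 against b3: payoffs 4, 6 → best response D.
Agent 2 against U: payoffs 3, 10, 8 → best response b2.
Agent 2 against D: payoffs 3, 6, 9 → best response b3.
Mutual best responses: (U, b2); (D, b3).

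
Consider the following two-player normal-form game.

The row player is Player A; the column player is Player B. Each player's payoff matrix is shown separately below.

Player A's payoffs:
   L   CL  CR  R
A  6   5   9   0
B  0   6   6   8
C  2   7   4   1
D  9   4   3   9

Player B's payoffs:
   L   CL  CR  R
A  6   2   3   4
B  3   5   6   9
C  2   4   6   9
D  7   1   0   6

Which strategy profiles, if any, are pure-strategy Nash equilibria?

Mark each player's best response to every combination of opponents' strategies; a profile where every player is best-responding is a pure Nash equilibrium.
Player A against L: payoffs 6, 0, 2, 9 → best response D.
Player A against CL: payoffs 5, 6, 7, 4 → best response C.
Player A against CR: payoffs 9, 6, 4, 3 → best response A.
Player A against R: payoffs 0, 8, 1, 9 → best response D.
Player B against A: payoffs 6, 2, 3, 4 → best response L.
Player B against B: payoffs 3, 5, 6, 9 → best response R.
Player B against C: payoffs 2, 4, 6, 9 → best response R.
Player B against D: payoffs 7, 1, 0, 6 → best response L.
Mutual best responses: (D, L).

The unique pure-strategy Nash equilibrium is (D, L).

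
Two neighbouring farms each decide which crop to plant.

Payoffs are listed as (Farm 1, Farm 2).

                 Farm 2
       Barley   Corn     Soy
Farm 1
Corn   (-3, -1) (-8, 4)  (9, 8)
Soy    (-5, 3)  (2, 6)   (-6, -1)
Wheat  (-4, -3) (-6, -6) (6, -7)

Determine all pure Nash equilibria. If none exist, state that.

The pure Nash equilibria are (Corn, Soy), (Soy, Corn).

For each player, find the best response to each opponent profile; mutual best responses are the pure NE.
Farm 1 against Barley: payoffs -3, -5, -4 → best response Corn.
Farm 1 against Corn: payoffs -8, 2, -6 → best response Soy.
Farm 1 against Soy: payoffs 9, -6, 6 → best response Corn.
Farm 2 against Corn: payoffs -1, 4, 8 → best response Soy.
Farm 2 against Soy: payoffs 3, 6, -1 → best response Corn.
Farm 2 against Wheat: payoffs -3, -6, -7 → best response Barley.
Mutual best responses: (Corn, Soy); (Soy, Corn).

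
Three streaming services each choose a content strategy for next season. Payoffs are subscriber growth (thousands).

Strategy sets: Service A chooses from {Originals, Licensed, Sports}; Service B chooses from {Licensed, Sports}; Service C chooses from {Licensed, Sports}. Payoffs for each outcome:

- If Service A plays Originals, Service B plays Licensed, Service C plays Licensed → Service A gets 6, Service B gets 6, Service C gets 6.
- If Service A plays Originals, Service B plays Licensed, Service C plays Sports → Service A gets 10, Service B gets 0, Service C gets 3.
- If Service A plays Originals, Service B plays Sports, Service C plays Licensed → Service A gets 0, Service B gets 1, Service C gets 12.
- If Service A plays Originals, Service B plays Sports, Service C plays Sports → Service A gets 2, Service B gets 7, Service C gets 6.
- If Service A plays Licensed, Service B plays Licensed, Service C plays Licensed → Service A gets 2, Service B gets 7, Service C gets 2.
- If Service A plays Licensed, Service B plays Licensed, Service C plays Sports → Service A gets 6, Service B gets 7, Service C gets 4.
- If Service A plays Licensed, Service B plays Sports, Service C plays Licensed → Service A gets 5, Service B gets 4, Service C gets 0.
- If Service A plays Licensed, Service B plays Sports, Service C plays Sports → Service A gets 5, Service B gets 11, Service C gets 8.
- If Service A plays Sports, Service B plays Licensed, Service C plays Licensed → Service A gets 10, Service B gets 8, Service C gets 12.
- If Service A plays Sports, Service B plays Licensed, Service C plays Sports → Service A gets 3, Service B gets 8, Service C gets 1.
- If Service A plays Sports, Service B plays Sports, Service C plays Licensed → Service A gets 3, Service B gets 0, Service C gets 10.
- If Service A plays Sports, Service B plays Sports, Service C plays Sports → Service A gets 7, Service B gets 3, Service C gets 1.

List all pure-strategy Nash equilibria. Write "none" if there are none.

(Originals, Licensed, Licensed): Service A can switch to Sports (6 → 10). Not NE.
(Originals, Licensed, Sports): Service B can switch to Sports (0 → 7). Not NE.
(Originals, Sports, Licensed): Service A can switch to Licensed (0 → 5). Not NE.
(Originals, Sports, Sports): Service A can switch to Licensed (2 → 5). Not NE.
(Licensed, Licensed, Licensed): Service A can switch to Originals (2 → 6). Not NE.
(Licensed, Licensed, Sports): Service A can switch to Originals (6 → 10). Not NE.
(Licensed, Sports, Licensed): Service B can switch to Licensed (4 → 7). Not NE.
(Licensed, Sports, Sports): Service A can switch to Sports (5 → 7). Not NE.
(Sports, Licensed, Licensed): Service A gets 10, best alternative 6; Service B gets 8, best alternative 0; Service C gets 12, best alternative 1. No profitable deviation — NE.
(Sports, Licensed, Sports): Service A can switch to Originals (3 → 10). Not NE.
(Sports, Sports, Licensed): Service A can switch to Licensed (3 → 5). Not NE.
(The remaining 1 profile has a profitable deviation by the same check.)

(Sports, Licensed, Licensed)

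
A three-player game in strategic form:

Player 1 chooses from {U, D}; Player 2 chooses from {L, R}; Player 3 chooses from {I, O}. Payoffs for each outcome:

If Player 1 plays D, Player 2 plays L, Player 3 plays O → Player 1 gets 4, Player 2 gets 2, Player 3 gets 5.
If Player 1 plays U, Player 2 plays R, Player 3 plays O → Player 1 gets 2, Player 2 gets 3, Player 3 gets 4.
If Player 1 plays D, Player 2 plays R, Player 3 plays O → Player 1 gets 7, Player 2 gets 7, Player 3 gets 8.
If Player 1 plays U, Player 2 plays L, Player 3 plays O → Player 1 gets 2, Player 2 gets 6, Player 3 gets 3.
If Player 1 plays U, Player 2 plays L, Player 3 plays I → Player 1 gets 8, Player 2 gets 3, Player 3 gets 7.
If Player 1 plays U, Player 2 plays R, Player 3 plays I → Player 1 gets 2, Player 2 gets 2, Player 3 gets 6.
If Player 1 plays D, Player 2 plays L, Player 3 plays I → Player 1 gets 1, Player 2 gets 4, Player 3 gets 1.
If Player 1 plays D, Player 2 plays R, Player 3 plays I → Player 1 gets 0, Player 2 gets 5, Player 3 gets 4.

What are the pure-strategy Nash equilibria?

The pure Nash equilibria are (U, L, I); (D, R, O).

For each player, find the best response to each opponent profile; mutual best responses are the pure NE.
Player 1 against (L, I): payoffs 8, 1 → best response U.
Player 1 against (L, O): payoffs 2, 4 → best response D.
Player 1 against (R, I): payoffs 2, 0 → best response U.
Player 1 against (R, O): payoffs 2, 7 → best response D.
Player 2 against (U, I): payoffs 3, 2 → best response L.
Player 2 against (U, O): payoffs 6, 3 → best response L.
Player 2 against (D, I): payoffs 4, 5 → best response R.
Player 2 against (D, O): payoffs 2, 7 → best response R.
Player 3 against (U, L): payoffs 7, 3 → best response I.
Player 3 against (U, R): payoffs 6, 4 → best response I.
Player 3 against (D, L): payoffs 1, 5 → best response O.
Player 3 against (D, R): payoffs 4, 8 → best response O.
Mutual best responses: (U, L, I); (D, R, O).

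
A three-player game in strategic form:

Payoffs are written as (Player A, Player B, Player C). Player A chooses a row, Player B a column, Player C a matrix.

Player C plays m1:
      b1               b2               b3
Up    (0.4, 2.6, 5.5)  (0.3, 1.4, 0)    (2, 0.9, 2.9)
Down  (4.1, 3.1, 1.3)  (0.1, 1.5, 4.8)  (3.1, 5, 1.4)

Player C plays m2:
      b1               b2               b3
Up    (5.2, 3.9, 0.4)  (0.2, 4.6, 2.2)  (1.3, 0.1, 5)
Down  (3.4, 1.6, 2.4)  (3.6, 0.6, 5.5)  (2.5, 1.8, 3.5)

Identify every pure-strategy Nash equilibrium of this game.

Check each profile: it is a Nash equilibrium iff no player can strictly gain by switching unilaterally.
(Up, b1, m1): Player A can switch to Down (0.4 → 4.1). Not NE.
(Up, b1, m2): Player B can switch to b2 (3.9 → 4.6). Not NE.
(Up, b2, m1): Player B can switch to b1 (1.4 → 2.6). Not NE.
(Up, b2, m2): Player A can switch to Down (0.2 → 3.6). Not NE.
(Up, b3, m1): Player A can switch to Down (2 → 3.1). Not NE.
(Up, b3, m2): Player A can switch to Down (1.3 → 2.5). Not NE.
(Down, b1, m1): Player B can switch to b3 (3.1 → 5). Not NE.
(Down, b1, m2): Player A can switch to Up (3.4 → 5.2). Not NE.
(Down, b2, m1): Player A can switch to Up (0.1 → 0.3). Not NE.
(Down, b2, m2): Player B can switch to b1 (0.6 → 1.6). Not NE.
(Down, b3, m1): Player C can switch to m2 (1.4 → 3.5). Not NE.
(Down, b3, m2): Player A gets 2.5, best alternative 1.3; Player B gets 1.8, best alternative 1.6; Player C gets 3.5, best alternative 1.4. No profitable deviation — NE.

The unique pure-strategy Nash equilibrium is (Down, b3, m2).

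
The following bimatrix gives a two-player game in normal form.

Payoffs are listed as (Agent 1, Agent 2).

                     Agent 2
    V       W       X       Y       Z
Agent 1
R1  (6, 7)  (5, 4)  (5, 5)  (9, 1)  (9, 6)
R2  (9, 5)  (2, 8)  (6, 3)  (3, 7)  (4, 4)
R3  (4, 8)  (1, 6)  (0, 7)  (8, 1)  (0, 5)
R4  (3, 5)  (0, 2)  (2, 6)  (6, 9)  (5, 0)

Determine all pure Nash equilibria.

none

For each strategy profile, look for a profitable unilateral deviation.
(R1, V): Agent 1 can switch to R2 (6 → 9). Not NE.
(R1, W): Agent 2 can switch to V (4 → 7). Not NE.
(R1, X): Agent 1 can switch to R2 (5 → 6). Not NE.
(R1, Y): Agent 2 can switch to V (1 → 7). Not NE.
(R1, Z): Agent 2 can switch to V (6 → 7). Not NE.
(R2, V): Agent 2 can switch to W (5 → 8). Not NE.
(R2, W): Agent 1 can switch to R1 (2 → 5). Not NE.
(R2, X): Agent 2 can switch to V (3 → 5). Not NE.
(R2, Y): Agent 1 can switch to R1 (3 → 9). Not NE.
(R2, Z): Agent 1 can switch to R1 (4 → 9). Not NE.
(The remaining 10 profiles each have a profitable deviation by the same check.)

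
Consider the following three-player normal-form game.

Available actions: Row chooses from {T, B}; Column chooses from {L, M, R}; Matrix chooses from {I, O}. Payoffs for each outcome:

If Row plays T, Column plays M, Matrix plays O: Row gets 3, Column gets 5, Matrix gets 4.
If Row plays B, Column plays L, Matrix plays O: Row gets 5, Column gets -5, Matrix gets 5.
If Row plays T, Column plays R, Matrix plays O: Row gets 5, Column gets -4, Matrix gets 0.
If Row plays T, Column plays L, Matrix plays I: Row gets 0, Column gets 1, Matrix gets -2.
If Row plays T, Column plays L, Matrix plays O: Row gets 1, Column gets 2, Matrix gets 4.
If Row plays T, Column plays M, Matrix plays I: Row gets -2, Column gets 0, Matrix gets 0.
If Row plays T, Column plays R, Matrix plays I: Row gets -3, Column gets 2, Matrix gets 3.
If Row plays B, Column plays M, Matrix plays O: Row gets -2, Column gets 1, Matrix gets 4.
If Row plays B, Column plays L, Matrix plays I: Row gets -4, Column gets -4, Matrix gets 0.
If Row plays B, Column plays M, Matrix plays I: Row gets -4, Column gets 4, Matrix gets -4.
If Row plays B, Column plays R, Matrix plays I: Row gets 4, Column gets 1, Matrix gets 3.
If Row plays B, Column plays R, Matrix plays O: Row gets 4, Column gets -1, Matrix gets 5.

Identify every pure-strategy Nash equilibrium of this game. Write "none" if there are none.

The unique pure-strategy Nash equilibrium is (T, M, O).

Row against (L, I): payoffs 0, -4 → best response T.
Row against (L, O): payoffs 1, 5 → best response B.
Row against (M, I): payoffs -2, -4 → best response T.
Row against (M, O): payoffs 3, -2 → best response T.
Row against (R, I): payoffs -3, 4 → best response B.
Row against (R, O): payoffs 5, 4 → best response T.
Column against (T, I): payoffs 1, 0, 2 → best response R.
Column against (T, O): payoffs 2, 5, -4 → best response M.
Column against (B, I): payoffs -4, 4, 1 → best response M.
Column against (B, O): payoffs -5, 1, -1 → best response M.
Matrix against (T, L): payoffs -2, 4 → best response O.
Matrix against (T, M): payoffs 0, 4 → best response O.
Matrix against (T, R): payoffs 3, 0 → best response I.
Matrix against (B, L): payoffs 0, 5 → best response O.
Matrix against (B, M): payoffs -4, 4 → best response O.
Matrix against (B, R): payoffs 3, 5 → best response O.
Mutual best responses: (T, M, O).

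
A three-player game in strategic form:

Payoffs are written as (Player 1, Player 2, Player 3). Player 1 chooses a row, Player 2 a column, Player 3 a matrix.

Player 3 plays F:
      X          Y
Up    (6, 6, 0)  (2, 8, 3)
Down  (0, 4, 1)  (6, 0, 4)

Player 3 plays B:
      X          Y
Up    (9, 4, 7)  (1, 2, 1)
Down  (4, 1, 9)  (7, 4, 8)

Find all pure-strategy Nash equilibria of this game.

For each strategy profile, look for a profitable unilateral deviation.
(Up, X, F): Player 2 can switch to Y (6 → 8). Not NE.
(Up, X, B): Player 1 gets 9, best alternative 4; Player 2 gets 4, best alternative 2; Player 3 gets 7, best alternative 0. No profitable deviation — NE.
(Up, Y, F): Player 1 can switch to Down (2 → 6). Not NE.
(Up, Y, B): Player 1 can switch to Down (1 → 7). Not NE.
(Down, X, F): Player 1 can switch to Up (0 → 6). Not NE.
(Down, X, B): Player 1 can switch to Up (4 → 9). Not NE.
(Down, Y, F): Player 2 can switch to X (0 → 4). Not NE.
(Down, Y, B): Player 1 gets 7, best alternative 1; Player 2 gets 4, best alternative 1; Player 3 gets 8, best alternative 4. No profitable deviation — NE.

Pure-strategy Nash equilibria: (Up, X, B); (Down, Y, B)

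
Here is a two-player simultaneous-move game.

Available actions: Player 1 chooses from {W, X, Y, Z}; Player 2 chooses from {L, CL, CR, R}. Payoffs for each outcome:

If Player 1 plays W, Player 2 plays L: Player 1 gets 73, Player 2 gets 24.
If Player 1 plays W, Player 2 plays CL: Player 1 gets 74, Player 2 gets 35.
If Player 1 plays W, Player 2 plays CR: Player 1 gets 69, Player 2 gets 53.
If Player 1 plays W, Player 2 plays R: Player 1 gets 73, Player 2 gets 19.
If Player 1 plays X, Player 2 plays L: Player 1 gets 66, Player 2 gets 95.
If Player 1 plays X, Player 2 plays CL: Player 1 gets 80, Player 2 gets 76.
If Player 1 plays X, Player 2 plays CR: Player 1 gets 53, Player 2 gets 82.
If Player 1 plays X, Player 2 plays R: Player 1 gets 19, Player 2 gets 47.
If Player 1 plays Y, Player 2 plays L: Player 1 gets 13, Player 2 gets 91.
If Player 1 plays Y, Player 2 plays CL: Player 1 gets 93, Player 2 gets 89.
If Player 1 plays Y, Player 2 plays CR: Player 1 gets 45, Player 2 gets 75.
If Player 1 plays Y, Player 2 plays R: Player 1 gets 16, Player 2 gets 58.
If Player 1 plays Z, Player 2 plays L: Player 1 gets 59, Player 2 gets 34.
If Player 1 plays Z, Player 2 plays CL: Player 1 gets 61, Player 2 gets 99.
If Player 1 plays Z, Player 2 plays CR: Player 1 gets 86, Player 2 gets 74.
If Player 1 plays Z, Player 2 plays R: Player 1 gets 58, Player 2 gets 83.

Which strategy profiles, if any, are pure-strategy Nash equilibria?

none

Player 1 against L: payoffs 73, 66, 13, 59 → best response W.
Player 1 against CL: payoffs 74, 80, 93, 61 → best response Y.
Player 1 against CR: payoffs 69, 53, 45, 86 → best response Z.
Player 1 against R: payoffs 73, 19, 16, 58 → best response W.
Player 2 against W: payoffs 24, 35, 53, 19 → best response CR.
Player 2 against X: payoffs 95, 76, 82, 47 → best response L.
Player 2 against Y: payoffs 91, 89, 75, 58 → best response L.
Player 2 against Z: payoffs 34, 99, 74, 83 → best response CL.
No profile is a mutual best response for all players.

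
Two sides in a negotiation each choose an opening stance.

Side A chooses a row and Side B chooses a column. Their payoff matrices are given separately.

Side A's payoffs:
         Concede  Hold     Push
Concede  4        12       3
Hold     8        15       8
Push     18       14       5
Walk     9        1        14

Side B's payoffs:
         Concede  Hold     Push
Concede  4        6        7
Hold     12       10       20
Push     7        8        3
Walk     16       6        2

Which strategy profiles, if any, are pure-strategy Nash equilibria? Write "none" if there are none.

Side A against Concede: payoffs 4, 8, 18, 9 → best response Push.
Side A against Hold: payoffs 12, 15, 14, 1 → best response Hold.
Side A against Push: payoffs 3, 8, 5, 14 → best response Walk.
Side B against Concede: payoffs 4, 6, 7 → best response Push.
Side B against Hold: payoffs 12, 10, 20 → best response Push.
Side B against Push: payoffs 7, 8, 3 → best response Hold.
Side B against Walk: payoffs 16, 6, 2 → best response Concede.
No profile is a mutual best response for all players.

No pure-strategy Nash equilibrium.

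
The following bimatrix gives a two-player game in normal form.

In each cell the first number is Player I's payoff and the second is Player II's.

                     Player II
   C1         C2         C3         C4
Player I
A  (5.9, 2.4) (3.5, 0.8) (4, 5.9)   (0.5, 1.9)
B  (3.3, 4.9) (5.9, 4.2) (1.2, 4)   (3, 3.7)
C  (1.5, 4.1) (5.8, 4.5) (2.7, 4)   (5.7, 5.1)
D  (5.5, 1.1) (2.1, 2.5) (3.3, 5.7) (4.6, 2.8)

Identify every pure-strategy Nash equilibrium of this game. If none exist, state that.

(A, C1): Player II can switch to C3 (2.4 → 5.9). Not NE.
(A, C2): Player I can switch to B (3.5 → 5.9). Not NE.
(A, C3): Player I gets 4, best alternative 3.3; Player II gets 5.9, best alternative 2.4. No profitable deviation — NE.
(A, C4): Player I can switch to B (0.5 → 3). Not NE.
(B, C1): Player I can switch to A (3.3 → 5.9). Not NE.
(B, C2): Player II can switch to C1 (4.2 → 4.9). Not NE.
(B, C3): Player I can switch to A (1.2 → 4). Not NE.
(B, C4): Player I can switch to C (3 → 5.7). Not NE.
(C, C1): Player I can switch to A (1.5 → 5.9). Not NE.
(C, C2): Player I can switch to B (5.8 → 5.9). Not NE.
(C, C3): Player I can switch to A (2.7 → 4). Not NE.
(C, C4): Player I gets 5.7, best alternative 4.6; Player II gets 5.1, best alternative 4.5. No profitable deviation — NE.
(D, C1): Player I can switch to A (5.5 → 5.9). Not NE.
(D, C2): Player I can switch to A (2.1 → 3.5). Not NE.
(The remaining 2 profiles each have a profitable deviation by the same check.)

(A, C3); (C, C4)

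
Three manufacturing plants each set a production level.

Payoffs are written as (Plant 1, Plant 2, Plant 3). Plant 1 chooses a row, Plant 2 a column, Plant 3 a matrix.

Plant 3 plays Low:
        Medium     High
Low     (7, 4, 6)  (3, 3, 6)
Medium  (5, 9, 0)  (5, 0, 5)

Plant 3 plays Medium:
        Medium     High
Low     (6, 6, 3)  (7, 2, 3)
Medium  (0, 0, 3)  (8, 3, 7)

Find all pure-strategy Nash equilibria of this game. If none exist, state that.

Plant 1 against (Medium, Low): payoffs 7, 5 → best response Low.
Plant 1 against (Medium, Medium): payoffs 6, 0 → best response Low.
Plant 1 against (High, Low): payoffs 3, 5 → best response Medium.
Plant 1 against (High, Medium): payoffs 7, 8 → best response Medium.
Plant 2 against (Low, Low): payoffs 4, 3 → best response Medium.
Plant 2 against (Low, Medium): payoffs 6, 2 → best response Medium.
Plant 2 against (Medium, Low): payoffs 9, 0 → best response Medium.
Plant 2 against (Medium, Medium): payoffs 0, 3 → best response High.
Plant 3 against (Low, Medium): payoffs 6, 3 → best response Low.
Plant 3 against (Low, High): payoffs 6, 3 → best response Low.
Plant 3 against (Medium, Medium): payoffs 0, 3 → best response Medium.
Plant 3 against (Medium, High): payoffs 5, 7 → best response Medium.
Mutual best responses: (Low, Medium, Low); (Medium, High, Medium).

Pure-strategy Nash equilibria: (Low, Medium, Low) and (Medium, High, Medium)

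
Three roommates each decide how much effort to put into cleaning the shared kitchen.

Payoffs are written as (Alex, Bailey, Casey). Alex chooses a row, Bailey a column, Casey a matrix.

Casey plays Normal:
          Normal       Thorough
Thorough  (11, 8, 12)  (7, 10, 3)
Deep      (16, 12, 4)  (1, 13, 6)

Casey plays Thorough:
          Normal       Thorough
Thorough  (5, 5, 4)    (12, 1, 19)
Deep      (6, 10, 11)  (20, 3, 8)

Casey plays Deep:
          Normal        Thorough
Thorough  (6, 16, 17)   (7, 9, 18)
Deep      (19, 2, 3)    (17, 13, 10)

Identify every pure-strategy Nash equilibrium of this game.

For each player, find the best response to each opponent profile; mutual best responses are the pure NE.
Alex against (Normal, Normal): payoffs 11, 16 → best response Deep.
Alex against (Normal, Thorough): payoffs 5, 6 → best response Deep.
Alex against (Normal, Deep): payoffs 6, 19 → best response Deep.
Alex against (Thorough, Normal): payoffs 7, 1 → best response Thorough.
Alex against (Thorough, Thorough): payoffs 12, 20 → best response Deep.
Alex against (Thorough, Deep): payoffs 7, 17 → best response Deep.
Bailey against (Thorough, Normal): payoffs 8, 10 → best response Thorough.
Bailey against (Thorough, Thorough): payoffs 5, 1 → best response Normal.
Bailey against (Thorough, Deep): payoffs 16, 9 → best response Normal.
Bailey against (Deep, Normal): payoffs 12, 13 → best response Thorough.
Bailey against (Deep, Thorough): payoffs 10, 3 → best response Normal.
Bailey against (Deep, Deep): payoffs 2, 13 → best response Thorough.
Casey against (Thorough, Normal): payoffs 12, 4, 17 → best response Deep.
Casey against (Thorough, Thorough): payoffs 3, 19, 18 → best response Thorough.
Casey against (Deep, Normal): payoffs 4, 11, 3 → best response Thorough.
Casey against (Deep, Thorough): payoffs 6, 8, 10 → best response Deep.
Mutual best responses: (Deep, Normal, Thorough); (Deep, Thorough, Deep).

The pure Nash equilibria are (Deep, Normal, Thorough); (Deep, Thorough, Deep).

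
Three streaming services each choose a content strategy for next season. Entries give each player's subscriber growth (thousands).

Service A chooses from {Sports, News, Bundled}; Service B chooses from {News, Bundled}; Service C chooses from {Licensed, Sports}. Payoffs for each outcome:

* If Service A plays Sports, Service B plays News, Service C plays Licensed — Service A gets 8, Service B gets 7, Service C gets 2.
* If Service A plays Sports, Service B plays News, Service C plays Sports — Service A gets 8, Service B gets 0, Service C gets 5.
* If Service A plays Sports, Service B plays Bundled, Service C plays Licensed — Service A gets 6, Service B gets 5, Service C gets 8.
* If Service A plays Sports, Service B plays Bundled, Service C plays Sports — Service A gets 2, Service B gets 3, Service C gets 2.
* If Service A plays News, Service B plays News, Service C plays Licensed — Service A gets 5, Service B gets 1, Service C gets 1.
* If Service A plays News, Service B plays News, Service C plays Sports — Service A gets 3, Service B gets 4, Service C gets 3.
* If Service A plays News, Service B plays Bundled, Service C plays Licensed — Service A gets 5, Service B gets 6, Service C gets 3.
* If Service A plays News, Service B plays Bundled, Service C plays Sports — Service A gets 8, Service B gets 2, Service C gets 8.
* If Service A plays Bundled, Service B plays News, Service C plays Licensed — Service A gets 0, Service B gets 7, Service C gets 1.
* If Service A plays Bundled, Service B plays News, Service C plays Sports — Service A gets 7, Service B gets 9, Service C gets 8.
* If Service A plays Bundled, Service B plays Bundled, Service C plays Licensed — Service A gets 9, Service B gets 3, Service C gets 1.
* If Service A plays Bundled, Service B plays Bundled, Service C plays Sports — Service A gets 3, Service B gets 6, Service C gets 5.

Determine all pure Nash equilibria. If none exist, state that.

Service A against (News, Licensed): payoffs 8, 5, 0 → best response Sports.
Service A against (News, Sports): payoffs 8, 3, 7 → best response Sports.
Service A against (Bundled, Licensed): payoffs 6, 5, 9 → best response Bundled.
Service A against (Bundled, Sports): payoffs 2, 8, 3 → best response News.
Service B against (Sports, Licensed): payoffs 7, 5 → best response News.
Service B against (Sports, Sports): payoffs 0, 3 → best response Bundled.
Service B against (News, Licensed): payoffs 1, 6 → best response Bundled.
Service B against (News, Sports): payoffs 4, 2 → best response News.
Service B against (Bundled, Licensed): payoffs 7, 3 → best response News.
Service B against (Bundled, Sports): payoffs 9, 6 → best response News.
Service C against (Sports, News): payoffs 2, 5 → best response Sports.
Service C against (Sports, Bundled): payoffs 8, 2 → best response Licensed.
Service C against (News, News): payoffs 1, 3 → best response Sports.
Service C against (News, Bundled): payoffs 3, 8 → best response Sports.
Service C against (Bundled, News): payoffs 1, 8 → best response Sports.
Service C against (Bundled, Bundled): payoffs 1, 5 → best response Sports.
No profile is a mutual best response for all players.

No pure-strategy Nash equilibrium.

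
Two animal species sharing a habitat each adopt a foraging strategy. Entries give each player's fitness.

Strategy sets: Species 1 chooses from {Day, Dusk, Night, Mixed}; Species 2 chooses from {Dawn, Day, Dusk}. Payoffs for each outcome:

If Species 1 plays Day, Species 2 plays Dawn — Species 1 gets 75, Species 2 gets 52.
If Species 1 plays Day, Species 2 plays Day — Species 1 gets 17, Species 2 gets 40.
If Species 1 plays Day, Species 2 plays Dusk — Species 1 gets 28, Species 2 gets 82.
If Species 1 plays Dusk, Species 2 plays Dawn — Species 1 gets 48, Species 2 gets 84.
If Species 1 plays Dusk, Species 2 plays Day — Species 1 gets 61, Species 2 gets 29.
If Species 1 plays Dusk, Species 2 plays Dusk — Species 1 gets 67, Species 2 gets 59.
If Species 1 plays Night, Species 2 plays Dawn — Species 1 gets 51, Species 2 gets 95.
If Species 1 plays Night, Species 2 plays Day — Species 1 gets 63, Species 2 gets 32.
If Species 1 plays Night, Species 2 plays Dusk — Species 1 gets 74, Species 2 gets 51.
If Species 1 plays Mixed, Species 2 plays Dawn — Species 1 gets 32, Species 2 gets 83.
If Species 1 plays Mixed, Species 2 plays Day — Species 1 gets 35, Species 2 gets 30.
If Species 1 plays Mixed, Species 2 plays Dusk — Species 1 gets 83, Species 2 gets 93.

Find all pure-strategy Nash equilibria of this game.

Pure NE: (Mixed, Dusk)

Check each profile: it is a Nash equilibrium iff no player can strictly gain by switching unilaterally.
(Day, Dawn): Species 2 can switch to Dusk (52 → 82). Not NE.
(Day, Day): Species 1 can switch to Dusk (17 → 61). Not NE.
(Day, Dusk): Species 1 can switch to Dusk (28 → 67). Not NE.
(Dusk, Dawn): Species 1 can switch to Day (48 → 75). Not NE.
(Dusk, Day): Species 1 can switch to Night (61 → 63). Not NE.
(Dusk, Dusk): Species 1 can switch to Night (67 → 74). Not NE.
(Night, Dawn): Species 1 can switch to Day (51 → 75). Not NE.
(Night, Day): Species 2 can switch to Dawn (32 → 95). Not NE.
(Night, Dusk): Species 1 can switch to Mixed (74 → 83). Not NE.
(Mixed, Dawn): Species 1 can switch to Day (32 → 75). Not NE.
(Mixed, Dusk): Species 1 gets 83, best alternative 74; Species 2 gets 93, best alternative 83. No profitable deviation — NE.
(The remaining 1 profile has a profitable deviation by the same check.)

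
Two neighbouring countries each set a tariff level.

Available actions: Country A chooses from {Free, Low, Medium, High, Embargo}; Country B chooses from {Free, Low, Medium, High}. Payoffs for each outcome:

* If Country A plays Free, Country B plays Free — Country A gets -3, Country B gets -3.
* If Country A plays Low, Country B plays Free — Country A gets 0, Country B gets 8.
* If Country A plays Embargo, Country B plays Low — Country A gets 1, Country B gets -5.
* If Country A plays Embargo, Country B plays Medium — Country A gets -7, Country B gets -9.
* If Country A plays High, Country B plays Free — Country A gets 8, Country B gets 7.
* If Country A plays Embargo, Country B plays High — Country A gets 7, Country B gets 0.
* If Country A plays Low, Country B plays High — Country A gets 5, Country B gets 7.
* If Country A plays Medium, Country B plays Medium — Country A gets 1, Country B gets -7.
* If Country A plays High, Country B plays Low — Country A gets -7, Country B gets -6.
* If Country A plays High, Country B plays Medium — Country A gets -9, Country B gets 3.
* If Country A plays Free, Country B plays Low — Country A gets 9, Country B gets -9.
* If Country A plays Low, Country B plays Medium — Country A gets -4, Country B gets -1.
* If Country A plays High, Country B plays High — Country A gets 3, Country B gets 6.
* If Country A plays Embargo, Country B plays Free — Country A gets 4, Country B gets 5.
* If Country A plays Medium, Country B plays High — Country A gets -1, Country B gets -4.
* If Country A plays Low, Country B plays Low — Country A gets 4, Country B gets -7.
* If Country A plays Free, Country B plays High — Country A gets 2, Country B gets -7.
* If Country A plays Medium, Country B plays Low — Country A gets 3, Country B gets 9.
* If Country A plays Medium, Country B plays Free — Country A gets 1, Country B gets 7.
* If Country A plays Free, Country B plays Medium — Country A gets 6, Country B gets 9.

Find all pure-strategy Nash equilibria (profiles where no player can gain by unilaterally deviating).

The pure Nash equilibria are (Free, Medium); (High, Free).

Country A against Free: payoffs -3, 0, 1, 8, 4 → best response High.
Country A against Low: payoffs 9, 4, 3, -7, 1 → best response Free.
Country A against Medium: payoffs 6, -4, 1, -9, -7 → best response Free.
Country A against High: payoffs 2, 5, -1, 3, 7 → best response Embargo.
Country B against Free: payoffs -3, -9, 9, -7 → best response Medium.
Country B against Low: payoffs 8, -7, -1, 7 → best response Free.
Country B against Medium: payoffs 7, 9, -7, -4 → best response Low.
Country B against High: payoffs 7, -6, 3, 6 → best response Free.
Country B against Embargo: payoffs 5, -5, -9, 0 → best response Free.
Mutual best responses: (Free, Medium); (High, Free).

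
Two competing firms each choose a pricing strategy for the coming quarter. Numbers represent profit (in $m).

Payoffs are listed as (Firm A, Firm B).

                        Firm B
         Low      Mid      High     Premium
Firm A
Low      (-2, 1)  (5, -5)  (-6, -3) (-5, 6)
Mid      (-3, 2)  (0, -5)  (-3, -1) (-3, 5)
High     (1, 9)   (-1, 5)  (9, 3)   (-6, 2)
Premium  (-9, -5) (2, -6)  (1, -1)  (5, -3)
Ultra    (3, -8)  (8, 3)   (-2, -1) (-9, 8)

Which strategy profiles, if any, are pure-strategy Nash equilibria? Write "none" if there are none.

This game has no pure Nash equilibrium.

For each strategy profile, look for a profitable unilateral deviation.
(Low, Low): Firm A can switch to High (-2 → 1). Not NE.
(Low, Mid): Firm A can switch to Ultra (5 → 8). Not NE.
(Low, High): Firm A can switch to Mid (-6 → -3). Not NE.
(Low, Premium): Firm A can switch to Mid (-5 → -3). Not NE.
(Mid, Low): Firm A can switch to Low (-3 → -2). Not NE.
(Mid, Mid): Firm A can switch to Low (0 → 5). Not NE.
(Mid, High): Firm A can switch to High (-3 → 9). Not NE.
(Mid, Premium): Firm A can switch to Premium (-3 → 5). Not NE.
(The remaining 12 profiles each have a profitable deviation by the same check.)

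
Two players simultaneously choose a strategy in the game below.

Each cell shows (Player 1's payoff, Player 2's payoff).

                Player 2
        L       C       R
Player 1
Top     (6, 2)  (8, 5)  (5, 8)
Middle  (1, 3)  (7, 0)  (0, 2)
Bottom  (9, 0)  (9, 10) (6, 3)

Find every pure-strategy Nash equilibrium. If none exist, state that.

The unique pure-strategy Nash equilibrium is (Bottom, C).

Player 1 against L: payoffs 6, 1, 9 → best response Bottom.
Player 1 against C: payoffs 8, 7, 9 → best response Bottom.
Player 1 against R: payoffs 5, 0, 6 → best response Bottom.
Player 2 against Top: payoffs 2, 5, 8 → best response R.
Player 2 against Middle: payoffs 3, 0, 2 → best response L.
Player 2 against Bottom: payoffs 0, 10, 3 → best response C.
Mutual best responses: (Bottom, C).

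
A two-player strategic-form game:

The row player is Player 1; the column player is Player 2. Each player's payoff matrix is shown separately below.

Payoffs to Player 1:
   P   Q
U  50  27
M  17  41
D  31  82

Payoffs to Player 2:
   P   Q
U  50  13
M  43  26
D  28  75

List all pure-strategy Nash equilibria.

(U, P): Player 1 gets 50, best alternative 31; Player 2 gets 50, best alternative 13. No profitable deviation — NE.
(U, Q): Player 1 can switch to M (27 → 41). Not NE.
(M, P): Player 1 can switch to U (17 → 50). Not NE.
(M, Q): Player 1 can switch to D (41 → 82). Not NE.
(D, P): Player 1 can switch to U (31 → 50). Not NE.
(D, Q): Player 1 gets 82, best alternative 41; Player 2 gets 75, best alternative 28. No profitable deviation — NE.

The pure Nash equilibria are (U, P), (D, Q).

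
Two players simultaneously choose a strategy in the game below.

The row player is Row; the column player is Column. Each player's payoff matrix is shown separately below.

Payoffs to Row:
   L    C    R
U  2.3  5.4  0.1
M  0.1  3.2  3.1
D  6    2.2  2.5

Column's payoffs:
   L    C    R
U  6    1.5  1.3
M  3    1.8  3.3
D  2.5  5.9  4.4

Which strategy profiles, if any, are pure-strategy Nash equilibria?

(M, R)

Check each profile: it is a Nash equilibrium iff no player can strictly gain by switching unilaterally.
(U, L): Row can switch to D (2.3 → 6). Not NE.
(U, C): Column can switch to L (1.5 → 6). Not NE.
(U, R): Row can switch to M (0.1 → 3.1). Not NE.
(M, L): Row can switch to U (0.1 → 2.3). Not NE.
(M, C): Row can switch to U (3.2 → 5.4). Not NE.
(M, R): Row gets 3.1, best alternative 2.5; Column gets 3.3, best alternative 3. No profitable deviation — NE.
(D, L): Column can switch to C (2.5 → 5.9). Not NE.
(D, C): Row can switch to U (2.2 → 5.4). Not NE.
(D, R): Row can switch to M (2.5 → 3.1). Not NE.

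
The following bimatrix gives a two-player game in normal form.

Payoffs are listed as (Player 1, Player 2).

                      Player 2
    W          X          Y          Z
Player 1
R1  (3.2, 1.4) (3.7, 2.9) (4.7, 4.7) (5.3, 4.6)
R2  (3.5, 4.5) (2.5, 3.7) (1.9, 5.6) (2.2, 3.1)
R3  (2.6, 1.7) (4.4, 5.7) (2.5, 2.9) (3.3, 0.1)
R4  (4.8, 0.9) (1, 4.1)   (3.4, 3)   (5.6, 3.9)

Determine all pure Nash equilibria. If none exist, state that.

Mark each player's best response to every combination of opponents' strategies; a profile where every player is best-responding is a pure Nash equilibrium.
Player 1 against W: payoffs 3.2, 3.5, 2.6, 4.8 → best response R4.
Player 1 against X: payoffs 3.7, 2.5, 4.4, 1 → best response R3.
Player 1 against Y: payoffs 4.7, 1.9, 2.5, 3.4 → best response R1.
Player 1 against Z: payoffs 5.3, 2.2, 3.3, 5.6 → best response R4.
Player 2 against R1: payoffs 1.4, 2.9, 4.7, 4.6 → best response Y.
Player 2 against R2: payoffs 4.5, 3.7, 5.6, 3.1 → best response Y.
Player 2 against R3: payoffs 1.7, 5.7, 2.9, 0.1 → best response X.
Player 2 against R4: payoffs 0.9, 4.1, 3, 3.9 → best response X.
Mutual best responses: (R1, Y); (R3, X).

(R1, Y), (R3, X)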